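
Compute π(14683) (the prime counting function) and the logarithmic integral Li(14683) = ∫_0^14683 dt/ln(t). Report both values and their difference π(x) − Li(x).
π(14683) = 1719;  Li(14683) ≈ 1743.62;  π(x) − Li(x) ≈ -24.62.

Direct count of primes ≤ 14683 gives π(14683) = 1719. Numerical evaluation of the logarithmic integral gives Li(14683) ≈ 1743.62. The difference π(x) − Li(x) ≈ -24.62 is typically negative for small/moderate x (Li(x) overestimates), though Littlewood's theorem shows this sign changes infinitely often.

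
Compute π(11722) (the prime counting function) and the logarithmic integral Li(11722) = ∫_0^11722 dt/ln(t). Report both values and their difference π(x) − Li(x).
π(11722) = 1407;  Li(11722) ≈ 1431.46;  π(x) − Li(x) ≈ -24.46.

Direct count of primes ≤ 11722 gives π(11722) = 1407. Numerical evaluation of the logarithmic integral gives Li(11722) ≈ 1431.46. The difference π(x) − Li(x) ≈ -24.46 is typically negative for small/moderate x (Li(x) overestimates), though Littlewood's theorem shows this sign changes infinitely often.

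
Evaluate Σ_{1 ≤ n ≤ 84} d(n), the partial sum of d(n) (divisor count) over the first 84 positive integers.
Σ_{n ≤ 84} d(n) = 391

Compute d(n) for each 1 ≤ n ≤ 84: d(1) = 1, d(2) = 2, d(3) = 2, d(4) = 3, d(5) = 2, d(6) = 4, d(7) = 2, d(8) = 4, d(9) = 3, d(10) = 4, d(11) = 2, d(12) = 6, d(13) = 2, d(14) = 4, d(15) = 4, d(16) = 5, d(17) = 2, d(18) = 6, d(19) = 2, d(20) = 6, d(21) = 4, d(22) = 4, d(23) = 2, d(24) = 8, d(25) = 3, d(26) = 4, d(27) = 4, d(28) = 6, d(29) = 2, d(30) = 8, d(31) = 2, d(32) = 6, d(33) = 4, d(34) = 4, d(35) = 4, d(36) = 9, d(37) = 2, d(38) = 4, d(39) = 4, d(40) = 8, d(41) = 2, d(42) = 8, d(43) = 2, d(44) = 6, d(45) = 6, d(46) = 4, d(47) = 2, d(48) = 10, d(49) = 3, d(50) = 6, d(51) = 4, d(52) = 6, d(53) = 2, d(54) = 8, d(55) = 4, d(56) = 8, d(57) = 4, d(58) = 4, d(59) = 2, d(60) = 12, d(61) = 2, d(62) = 4, d(63) = 6, d(64) = 7, d(65) = 4, d(66) = 8, d(67) = 2, d(68) = 6, d(69) = 4, d(70) = 8, d(71) = 2, d(72) = 12, d(73) = 2, d(74) = 4, d(75) = 6, d(76) = 6, d(77) = 4, d(78) = 8, d(79) = 2, d(80) = 10, d(81) = 5, d(82) = 4, d(83) = 2, d(84) = 12. Summing all 84 values: 391. (Dirichlet's divisor formula: Σ_{n ≤ x} d(n) = x ln(x) + (2γ − 1) x + O(√x). For x = 84, the asymptotic estimate is ≈ 385.16.)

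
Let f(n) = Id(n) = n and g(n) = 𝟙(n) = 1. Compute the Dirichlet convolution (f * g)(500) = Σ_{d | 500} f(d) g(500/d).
(Id * 𝟙)(500) = 1092

Divisors of 500: [1, 2, 4, 5, 10, 20, 25, 50, 100, 125, 250, 500]. For each d | 500:
  d = 1: Id(1) · 𝟙(500/1) = 1 · 1 = 1
  d = 2: Id(2) · 𝟙(500/2) = 2 · 1 = 2
  d = 4: Id(4) · 𝟙(500/4) = 4 · 1 = 4
  d = 5: Id(5) · 𝟙(500/5) = 5 · 1 = 5
  d = 10: Id(10) · 𝟙(500/10) = 10 · 1 = 10
  d = 20: Id(20) · 𝟙(500/20) = 20 · 1 = 20
  d = 25: Id(25) · 𝟙(500/25) = 25 · 1 = 25
  d = 50: Id(50) · 𝟙(500/50) = 50 · 1 = 50
  d = 100: Id(100) · 𝟙(500/100) = 100 · 1 = 100
  d = 125: Id(125) · 𝟙(500/125) = 125 · 1 = 125
  d = 250: Id(250) · 𝟙(500/250) = 250 · 1 = 250
  d = 500: Id(500) · 𝟙(500/500) = 500 · 1 = 500
Summing: (Id * 𝟙)(500) = 1 + 2 + 4 + 5 + 10 + 20 + 25 + 50 + 100 + 125 + 250 + 500 = 1092.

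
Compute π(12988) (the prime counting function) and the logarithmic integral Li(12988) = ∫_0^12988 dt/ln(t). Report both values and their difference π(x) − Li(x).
π(12988) = 1547;  Li(12988) ≈ 1565.84;  π(x) − Li(x) ≈ -18.84.

Direct count of primes ≤ 12988 gives π(12988) = 1547. Numerical evaluation of the logarithmic integral gives Li(12988) ≈ 1565.84. The difference π(x) − Li(x) ≈ -18.84 is typically negative for small/moderate x (Li(x) overestimates), though Littlewood's theorem shows this sign changes infinitely often.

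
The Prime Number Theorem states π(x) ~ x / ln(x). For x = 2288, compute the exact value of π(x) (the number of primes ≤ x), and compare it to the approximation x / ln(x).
π(2288) = 340;  x/ln(x) ≈ 295.78;  relative error ≈ 13.01%.

Directly count primes up to 2288: π(2288) = 340. The PNT approximation gives 2288/ln(2288) ≈ 2288/7.73543 ≈ 295.78. Relative error (π(x) − x/ln(x)) / π(x) ≈ 13.01%; the approximation is known to undercount slightly (Li(x) is a better estimate).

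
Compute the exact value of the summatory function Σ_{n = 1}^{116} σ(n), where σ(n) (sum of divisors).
Σ_{n ≤ 116} σ(n) = 11107

Compute σ(n) for each 1 ≤ n ≤ 116: σ(1) = 1, σ(2) = 3, σ(3) = 4, σ(4) = 7, σ(5) = 6, σ(6) = 12, σ(7) = 8, σ(8) = 15, σ(9) = 13, σ(10) = 18, σ(11) = 12, σ(12) = 28, σ(13) = 14, σ(14) = 24, σ(15) = 24, σ(16) = 31, σ(17) = 18, σ(18) = 39, σ(19) = 20, σ(20) = 42, σ(21) = 32, σ(22) = 36, σ(23) = 24, σ(24) = 60, σ(25) = 31, σ(26) = 42, σ(27) = 40, σ(28) = 56, σ(29) = 30, σ(30) = 72, σ(31) = 32, σ(32) = 63, σ(33) = 48, σ(34) = 54, σ(35) = 48, σ(36) = 91, σ(37) = 38, σ(38) = 60, σ(39) = 56, σ(40) = 90, σ(41) = 42, σ(42) = 96, σ(43) = 44, σ(44) = 84, σ(45) = 78, σ(46) = 72, σ(47) = 48, σ(48) = 124, σ(49) = 57, σ(50) = 93, σ(51) = 72, σ(52) = 98, σ(53) = 54, σ(54) = 120, σ(55) = 72, σ(56) = 120, σ(57) = 80, σ(58) = 90, σ(59) = 60, σ(60) = 168, σ(61) = 62, σ(62) = 96, σ(63) = 104, σ(64) = 127, σ(65) = 84, σ(66) = 144, σ(67) = 68, σ(68) = 126, σ(69) = 96, σ(70) = 144, σ(71) = 72, σ(72) = 195, σ(73) = 74, σ(74) = 114, σ(75) = 124, σ(76) = 140, σ(77) = 96, σ(78) = 168, σ(79) = 80, σ(80) = 186, σ(81) = 121, σ(82) = 126, σ(83) = 84, σ(84) = 224, σ(85) = 108, σ(86) = 132, σ(87) = 120, σ(88) = 180, σ(89) = 90, σ(90) = 234, σ(91) = 112, σ(92) = 168, σ(93) = 128, σ(94) = 144, σ(95) = 120, σ(96) = 252, σ(97) = 98, σ(98) = 171, σ(99) = 156, σ(100) = 217, σ(101) = 102, σ(102) = 216, σ(103) = 104, σ(104) = 210, σ(105) = 192, σ(106) = 162, σ(107) = 108, σ(108) = 280, σ(109) = 110, σ(110) = 216, σ(111) = 152, σ(112) = 248, σ(113) = 114, σ(114) = 240, σ(115) = 144, σ(116) = 210. Summing all 116 values: 11107. (Average order: Σ_{n ≤ x} σ(n) ~ (π²/12) x². For x = 116, (π²/12)·116² ≈ 11067.12.)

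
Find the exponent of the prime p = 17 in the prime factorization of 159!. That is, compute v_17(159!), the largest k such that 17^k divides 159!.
v_17(159!) = 9

Legendre's formula: v_p(n!) = Σ_{k ≥ 1} ⌊n / p^k⌋. For p = 17, n = 159, the terms are:
  ⌊159/17^1⌋ = ⌊159/17⌋ = 9
(the next term ⌊159/17^2⌋ = 0, terminating the sum). Summing: v_17(159!) = 9 = 9.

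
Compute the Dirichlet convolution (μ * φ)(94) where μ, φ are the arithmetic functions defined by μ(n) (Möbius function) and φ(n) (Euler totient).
(μ * φ)(94) = 0

Divisors of 94: [1, 2, 47, 94]. For each d | 94:
  d = 1: μ(1) · φ(94/1) = 1 · 46 = 46
  d = 2: μ(2) · φ(94/2) = -1 · 46 = -46
  d = 47: μ(47) · φ(94/47) = -1 · 1 = -1
  d = 94: μ(94) · φ(94/94) = 1 · 1 = 1
Summing: (μ * φ)(94) = 46 + -46 + -1 + 1 = 0.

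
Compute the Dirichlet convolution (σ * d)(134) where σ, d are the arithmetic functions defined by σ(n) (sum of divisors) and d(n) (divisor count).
(σ * d)(134) = 350

Divisors of 134: [1, 2, 67, 134]. For each d | 134:
  d = 1: σ(1) · d(134/1) = 1 · 4 = 4
  d = 2: σ(2) · d(134/2) = 3 · 2 = 6
  d = 67: σ(67) · d(134/67) = 68 · 2 = 136
  d = 134: σ(134) · d(134/134) = 204 · 1 = 204
Summing: (σ * d)(134) = 4 + 6 + 136 + 204 = 350.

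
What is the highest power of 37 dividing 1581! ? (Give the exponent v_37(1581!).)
v_37(1581!) = 43

Legendre's formula: v_p(n!) = Σ_{k ≥ 1} ⌊n / p^k⌋. For p = 37, n = 1581, the terms are:
  ⌊1581/37^1⌋ = ⌊1581/37⌋ = 42
  ⌊1581/37^2⌋ = ⌊1581/1369⌋ = 1
(the next term ⌊1581/37^3⌋ = 0, terminating the sum). Summing: v_37(1581!) = 42 + 1 = 43.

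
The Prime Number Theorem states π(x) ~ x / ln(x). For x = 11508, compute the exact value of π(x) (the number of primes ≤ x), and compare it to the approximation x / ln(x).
π(11508) = 1388;  x/ln(x) ≈ 1230.70;  relative error ≈ 11.33%.

Directly count primes up to 11508: π(11508) = 1388. The PNT approximation gives 11508/ln(11508) ≈ 11508/9.35080 ≈ 1230.70. Relative error (π(x) − x/ln(x)) / π(x) ≈ 11.33%; the approximation is known to undercount slightly (Li(x) is a better estimate).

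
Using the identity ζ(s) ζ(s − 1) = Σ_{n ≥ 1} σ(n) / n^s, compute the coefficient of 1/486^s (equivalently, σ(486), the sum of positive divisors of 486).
σ(486) = 1092

In the product (Σ m^0/m^s)(Σ k / k^s) = Σ (Σ_{d | n} d) / n^s, the coefficient of 1/n^s is σ(n) = Σ_{d | n} d. For n = 486, divisors are [1, 2, 3, 6, 9, 18, 27, 54, 81, 162, 243, 486]; summing: σ(486) = 1092.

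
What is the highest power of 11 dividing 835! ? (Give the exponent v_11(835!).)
v_11(835!) = 81

Legendre's formula: v_p(n!) = Σ_{k ≥ 1} ⌊n / p^k⌋. For p = 11, n = 835, the terms are:
  ⌊835/11^1⌋ = ⌊835/11⌋ = 75
  ⌊835/11^2⌋ = ⌊835/121⌋ = 6
(the next term ⌊835/11^3⌋ = 0, terminating the sum). Summing: v_11(835!) = 75 + 6 = 81.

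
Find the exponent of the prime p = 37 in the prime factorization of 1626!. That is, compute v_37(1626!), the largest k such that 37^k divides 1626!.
v_37(1626!) = 44

Legendre's formula: v_p(n!) = Σ_{k ≥ 1} ⌊n / p^k⌋. For p = 37, n = 1626, the terms are:
  ⌊1626/37^1⌋ = ⌊1626/37⌋ = 43
  ⌊1626/37^2⌋ = ⌊1626/1369⌋ = 1
(the next term ⌊1626/37^3⌋ = 0, terminating the sum). Summing: v_37(1626!) = 43 + 1 = 44.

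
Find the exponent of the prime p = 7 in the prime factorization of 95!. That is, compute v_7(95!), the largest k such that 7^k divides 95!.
v_7(95!) = 14

Legendre's formula: v_p(n!) = Σ_{k ≥ 1} ⌊n / p^k⌋. For p = 7, n = 95, the terms are:
  ⌊95/7^1⌋ = ⌊95/7⌋ = 13
  ⌊95/7^2⌋ = ⌊95/49⌋ = 1
(the next term ⌊95/7^3⌋ = 0, terminating the sum). Summing: v_7(95!) = 13 + 1 = 14.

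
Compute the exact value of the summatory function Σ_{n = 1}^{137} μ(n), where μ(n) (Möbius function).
Σ_{n ≤ 137} μ(n) = -2

Compute μ(n) for each 1 ≤ n ≤ 137: μ(1) = 1, μ(2) = -1, μ(3) = -1, μ(4) = 0, μ(5) = -1, μ(6) = 1, μ(7) = -1, μ(8) = 0, μ(9) = 0, μ(10) = 1, μ(11) = -1, μ(12) = 0, μ(13) = -1, μ(14) = 1, μ(15) = 1, μ(16) = 0, μ(17) = -1, μ(18) = 0, μ(19) = -1, μ(20) = 0, μ(21) = 1, μ(22) = 1, μ(23) = -1, μ(24) = 0, μ(25) = 0, μ(26) = 1, μ(27) = 0, μ(28) = 0, μ(29) = -1, μ(30) = -1, μ(31) = -1, μ(32) = 0, μ(33) = 1, μ(34) = 1, μ(35) = 1, μ(36) = 0, μ(37) = -1, μ(38) = 1, μ(39) = 1, μ(40) = 0, μ(41) = -1, μ(42) = -1, μ(43) = -1, μ(44) = 0, μ(45) = 0, μ(46) = 1, μ(47) = -1, μ(48) = 0, μ(49) = 0, μ(50) = 0, μ(51) = 1, μ(52) = 0, μ(53) = -1, μ(54) = 0, μ(55) = 1, μ(56) = 0, μ(57) = 1, μ(58) = 1, μ(59) = -1, μ(60) = 0, μ(61) = -1, μ(62) = 1, μ(63) = 0, μ(64) = 0, μ(65) = 1, μ(66) = -1, μ(67) = -1, μ(68) = 0, μ(69) = 1, μ(70) = -1, μ(71) = -1, μ(72) = 0, μ(73) = -1, μ(74) = 1, μ(75) = 0, μ(76) = 0, μ(77) = 1, μ(78) = -1, μ(79) = -1, μ(80) = 0, μ(81) = 0, μ(82) = 1, μ(83) = -1, μ(84) = 0, μ(85) = 1, μ(86) = 1, μ(87) = 1, μ(88) = 0, μ(89) = -1, μ(90) = 0, μ(91) = 1, μ(92) = 0, μ(93) = 1, μ(94) = 1, μ(95) = 1, μ(96) = 0, μ(97) = -1, μ(98) = 0, μ(99) = 0, μ(100) = 0, μ(101) = -1, μ(102) = -1, μ(103) = -1, μ(104) = 0, μ(105) = -1, μ(106) = 1, μ(107) = -1, μ(108) = 0, μ(109) = -1, μ(110) = -1, μ(111) = 1, μ(112) = 0, μ(113) = -1, μ(114) = -1, μ(115) = 1, μ(116) = 0, μ(117) = 0, μ(118) = 1, μ(119) = 1, μ(120) = 0, μ(121) = 0, μ(122) = 1, μ(123) = 1, μ(124) = 0, μ(125) = 0, μ(126) = 0, μ(127) = -1, μ(128) = 0, μ(129) = 1, μ(130) = -1, μ(131) = -1, μ(132) = 0, μ(133) = 1, μ(134) = 1, μ(135) = 0, μ(136) = 0, μ(137) = -1. Summing all 137 values: -2. (Mertens function M(x) = Σ_{n ≤ x} μ(n); on average M(x) should be small (PNT ⟺ M(x) = o(x)).)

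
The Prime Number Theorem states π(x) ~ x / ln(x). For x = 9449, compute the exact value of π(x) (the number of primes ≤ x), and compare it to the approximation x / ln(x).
π(9449) = 1170;  x/ln(x) ≈ 1032.26;  relative error ≈ 11.77%.

Directly count primes up to 9449: π(9449) = 1170. The PNT approximation gives 9449/ln(9449) ≈ 9449/9.15366 ≈ 1032.26. Relative error (π(x) − x/ln(x)) / π(x) ≈ 11.77%; the approximation is known to undercount slightly (Li(x) is a better estimate).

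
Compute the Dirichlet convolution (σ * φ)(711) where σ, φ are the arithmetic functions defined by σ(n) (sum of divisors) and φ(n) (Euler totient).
(σ * φ)(711) = 4266

Divisors of 711: [1, 3, 9, 79, 237, 711]. For each d | 711:
  d = 1: σ(1) · φ(711/1) = 1 · 468 = 468
  d = 3: σ(3) · φ(711/3) = 4 · 156 = 624
  d = 9: σ(9) · φ(711/9) = 13 · 78 = 1014
  d = 79: σ(79) · φ(711/79) = 80 · 6 = 480
  d = 237: σ(237) · φ(711/237) = 320 · 2 = 640
  d = 711: σ(711) · φ(711/711) = 1040 · 1 = 1040
Summing: (σ * φ)(711) = 468 + 624 + 1014 + 480 + 640 + 1040 = 4266.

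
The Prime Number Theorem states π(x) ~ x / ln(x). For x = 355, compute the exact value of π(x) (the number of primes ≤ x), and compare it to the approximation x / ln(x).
π(355) = 71;  x/ln(x) ≈ 60.46;  relative error ≈ 14.85%.

Directly count primes up to 355: π(355) = 71. The PNT approximation gives 355/ln(355) ≈ 355/5.87212 ≈ 60.46. Relative error (π(x) − x/ln(x)) / π(x) ≈ 14.85%; the approximation is known to undercount slightly (Li(x) is a better estimate).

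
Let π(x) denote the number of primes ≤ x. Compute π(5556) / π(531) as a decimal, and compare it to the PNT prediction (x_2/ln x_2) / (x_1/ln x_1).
π(5556)/π(531) = 732/99 ≈ 7.3939;  PNT prediction ≈ 7.6142.

π(531) = 99 and π(5556) = 732, so π(5556)/π(531) ≈ 7.3939. The PNT-predicted ratio is (5556/ln(5556)) / (531/ln(531)) ≈ 7.6142. The two agree to within a few percent, as expected.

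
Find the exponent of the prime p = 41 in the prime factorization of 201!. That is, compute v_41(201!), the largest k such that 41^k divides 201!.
v_41(201!) = 4

Legendre's formula: v_p(n!) = Σ_{k ≥ 1} ⌊n / p^k⌋. For p = 41, n = 201, the terms are:
  ⌊201/41^1⌋ = ⌊201/41⌋ = 4
(the next term ⌊201/41^2⌋ = 0, terminating the sum). Summing: v_41(201!) = 4 = 4.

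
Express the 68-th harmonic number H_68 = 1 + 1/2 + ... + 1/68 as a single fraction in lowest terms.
H_68 = 14094018321907827923954201611/2933773379069966367528193600

Direct summation: H_68 = 1 + 1/2 + ... + 1/68. The least common denominator is lcm(1, ..., 68) = 79211881234889091923261227200; over this denominator the numerator is 79211881234889091923261227200 + 39605940617444545961630613600 + 26403960411629697307753742400 + 19802970308722272980815306800 + 15842376246977818384652245440 + 13201980205814848653876871200 + 11315983033555584560465889600 + 9901485154361136490407653400 + 8801320137209899102584580800 + 7921188123488909192326122720 + 7201080112262644720296475200 + 6600990102907424326938435600 + 6093221633453007071020094400 + 5657991516777792280232944800 + 5280792082325939461550748480 + 4950742577180568245203826700 + 4659522425581711289603601600 + 4400660068604949551292290400 + 4169046380783636417013748800 + 3960594061744454596163061360 + 3771994344518528186821963200 + 3600540056131322360148237600 + 3443994836299525735793966400 + 3300495051453712163469217800 + 3168475249395563676930449088 + 3046610816726503535510047200 + 2933773379069966367528193600 + 2828995758388896140116472400 + 2731444180513416962871076800 + 2640396041162969730775374240 + 2555221975319002965266491200 + 2475371288590284122601913350 + 2400360037420881573432158400 + 2329761212790855644801800800 + 2263196606711116912093177920 + 2200330034302474775646145200 + 2140861654997002484412465600 + 2084523190391818208506874400 + 2031073877817669023673364800 + 1980297030872227298081530680 + 1931997103289977851786859200 + 1885997172259264093410981600 + 1842136772904397486587470400 + 1800270028065661180074118800 + 1760264027441979820516916160 + 1721997418149762867896983200 + 1685359175210406211133217600 + 1650247525726856081734608900 + 1616569004793654937209412800 + 1584237624697781838465224544 + 1553174141860570429867867200 + 1523305408363251767755023600 + 1494563796884699847608702400 + 1466886689534983183764096800 + 1440216022452528944059295040 + 1414497879194448070058236200 + 1389682126927878805671249600 + 1365722090256708481435538400 + 1342574258218459185140020800 + 1320198020581484865387687120 + 1298555430080149047922315200 + 1277610987659501482633245600 + 1257331448172842728940654400 + 1237685644295142061300956675 + 1218644326690601414204018880 + 1200180018710440786716079200 + 1182266884102822267511361600 + 1164880606395427822400900400 = 380538494691511353946763443497, so H_68 = 380538494691511353946763443497/79211881234889091923261227200; reducing by gcd(380538494691511353946763443497, 79211881234889091923261227200) = 27 gives 14094018321907827923954201611/2933773379069966367528193600 ≈ 4.80406. (The PNT-adjacent estimate ln(68) + γ ≈ 4.79672 matches within O(1/n).)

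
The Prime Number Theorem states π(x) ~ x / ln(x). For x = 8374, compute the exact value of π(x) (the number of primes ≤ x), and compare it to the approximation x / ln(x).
π(8374) = 1048;  x/ln(x) ≈ 927.06;  relative error ≈ 11.54%.

Directly count primes up to 8374: π(8374) = 1048. The PNT approximation gives 8374/ln(8374) ≈ 8374/9.03289 ≈ 927.06. Relative error (π(x) − x/ln(x)) / π(x) ≈ 11.54%; the approximation is known to undercount slightly (Li(x) is a better estimate).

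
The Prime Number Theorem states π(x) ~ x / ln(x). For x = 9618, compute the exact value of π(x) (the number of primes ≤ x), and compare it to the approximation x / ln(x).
π(9618) = 1186;  x/ln(x) ≈ 1048.70;  relative error ≈ 11.58%.

Directly count primes up to 9618: π(9618) = 1186. The PNT approximation gives 9618/ln(9618) ≈ 9618/9.17139 ≈ 1048.70. Relative error (π(x) − x/ln(x)) / π(x) ≈ 11.58%; the approximation is known to undercount slightly (Li(x) is a better estimate).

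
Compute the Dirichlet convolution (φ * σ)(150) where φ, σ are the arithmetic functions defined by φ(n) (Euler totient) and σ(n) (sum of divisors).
(φ * σ)(150) = 1800

Divisors of 150: [1, 2, 3, 5, 6, 10, 15, 25, 30, 50, 75, 150]. For each d | 150:
  d = 1: φ(1) · σ(150/1) = 1 · 372 = 372
  d = 2: φ(2) · σ(150/2) = 1 · 124 = 124
  d = 3: φ(3) · σ(150/3) = 2 · 93 = 186
  d = 5: φ(5) · σ(150/5) = 4 · 72 = 288
  d = 6: φ(6) · σ(150/6) = 2 · 31 = 62
  d = 10: φ(10) · σ(150/10) = 4 · 24 = 96
  d = 15: φ(15) · σ(150/15) = 8 · 18 = 144
  d = 25: φ(25) · σ(150/25) = 20 · 12 = 240
  d = 30: φ(30) · σ(150/30) = 8 · 6 = 48
  d = 50: φ(50) · σ(150/50) = 20 · 4 = 80
  d = 75: φ(75) · σ(150/75) = 40 · 3 = 120
  d = 150: φ(150) · σ(150/150) = 40 · 1 = 40
Summing: (φ * σ)(150) = 372 + 124 + 186 + 288 + 62 + 96 + 144 + 240 + 48 + 80 + 120 + 40 = 1800.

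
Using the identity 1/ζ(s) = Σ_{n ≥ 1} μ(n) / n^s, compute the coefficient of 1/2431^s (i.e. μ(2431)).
μ(2431) = -1

Factor n = 2431 = 11 · 13 · 17. μ(n) = 0 if any exponent ≥ 2 (not squarefree); otherwise μ(n) = (−1)^{ω(n)} where ω(n) is the number of distinct prime factors. Applying: μ(2431) = -1.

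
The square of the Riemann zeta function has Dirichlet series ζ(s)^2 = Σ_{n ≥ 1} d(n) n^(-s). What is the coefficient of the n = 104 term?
d(104) = 8

ζ(s)^2 = (Σ 1/m^s)(Σ 1/k^s). The coefficient of 1/n^s in the product is the number of ordered pairs (m, k) with mk = n, which equals d(n). For n = 104, divisors are [1, 2, 4, 8, 13, 26, 52, 104], so d(104) = 8.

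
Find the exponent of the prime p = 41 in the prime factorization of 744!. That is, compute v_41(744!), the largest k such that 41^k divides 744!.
v_41(744!) = 18

Legendre's formula: v_p(n!) = Σ_{k ≥ 1} ⌊n / p^k⌋. For p = 41, n = 744, the terms are:
  ⌊744/41^1⌋ = ⌊744/41⌋ = 18
(the next term ⌊744/41^2⌋ = 0, terminating the sum). Summing: v_41(744!) = 18 = 18.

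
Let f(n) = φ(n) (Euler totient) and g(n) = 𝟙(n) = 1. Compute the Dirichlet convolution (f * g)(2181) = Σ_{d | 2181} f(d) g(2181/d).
(φ * 𝟙)(2181) = 2181

Divisors of 2181: [1, 3, 727, 2181]. For each d | 2181:
  d = 1: φ(1) · 𝟙(2181/1) = 1 · 1 = 1
  d = 3: φ(3) · 𝟙(2181/3) = 2 · 1 = 2
  d = 727: φ(727) · 𝟙(2181/727) = 726 · 1 = 726
  d = 2181: φ(2181) · 𝟙(2181/2181) = 1452 · 1 = 1452
Summing: (φ * 𝟙)(2181) = 1 + 2 + 726 + 1452 = 2181.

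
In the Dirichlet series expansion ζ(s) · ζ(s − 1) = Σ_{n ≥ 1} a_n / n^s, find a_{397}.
σ(397) = 398

In the product (Σ m^0/m^s)(Σ k / k^s) = Σ (Σ_{d | n} d) / n^s, the coefficient of 1/n^s is σ(n) = Σ_{d | n} d. For n = 397, divisors are [1, 397]; summing: σ(397) = 398.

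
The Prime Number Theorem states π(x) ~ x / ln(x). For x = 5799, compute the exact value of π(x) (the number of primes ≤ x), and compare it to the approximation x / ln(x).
π(5799) = 760;  x/ln(x) ≈ 669.21;  relative error ≈ 11.95%.

Directly count primes up to 5799: π(5799) = 760. The PNT approximation gives 5799/ln(5799) ≈ 5799/8.66544 ≈ 669.21. Relative error (π(x) − x/ln(x)) / π(x) ≈ 11.95%; the approximation is known to undercount slightly (Li(x) is a better estimate).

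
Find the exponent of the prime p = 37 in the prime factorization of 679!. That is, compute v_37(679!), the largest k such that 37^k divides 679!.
v_37(679!) = 18

Legendre's formula: v_p(n!) = Σ_{k ≥ 1} ⌊n / p^k⌋. For p = 37, n = 679, the terms are:
  ⌊679/37^1⌋ = ⌊679/37⌋ = 18
(the next term ⌊679/37^2⌋ = 0, terminating the sum). Summing: v_37(679!) = 18 = 18.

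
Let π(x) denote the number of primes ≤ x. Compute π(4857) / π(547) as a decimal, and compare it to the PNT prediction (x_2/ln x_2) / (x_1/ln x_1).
π(4857)/π(547) = 650/101 ≈ 6.4356;  PNT prediction ≈ 6.5950.

π(547) = 101 and π(4857) = 650, so π(4857)/π(547) ≈ 6.4356. The PNT-predicted ratio is (4857/ln(4857)) / (547/ln(547)) ≈ 6.5950. The two agree to within a few percent, as expected.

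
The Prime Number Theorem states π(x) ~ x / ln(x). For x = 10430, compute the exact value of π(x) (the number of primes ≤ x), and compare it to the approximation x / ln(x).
π(10430) = 1276;  x/ln(x) ≈ 1127.27;  relative error ≈ 11.66%.

Directly count primes up to 10430: π(10430) = 1276. The PNT approximation gives 10430/ln(10430) ≈ 10430/9.25244 ≈ 1127.27. Relative error (π(x) − x/ln(x)) / π(x) ≈ 11.66%; the approximation is known to undercount slightly (Li(x) is a better estimate).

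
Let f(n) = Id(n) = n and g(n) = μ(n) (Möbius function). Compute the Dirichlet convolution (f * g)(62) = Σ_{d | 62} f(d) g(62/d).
(Id * μ)(62) = 30

Divisors of 62: [1, 2, 31, 62]. For each d | 62:
  d = 1: Id(1) · μ(62/1) = 1 · 1 = 1
  d = 2: Id(2) · μ(62/2) = 2 · -1 = -2
  d = 31: Id(31) · μ(62/31) = 31 · -1 = -31
  d = 62: Id(62) · μ(62/62) = 62 · 1 = 62
Summing: (Id * μ)(62) = 1 + -2 + -31 + 62 = 30.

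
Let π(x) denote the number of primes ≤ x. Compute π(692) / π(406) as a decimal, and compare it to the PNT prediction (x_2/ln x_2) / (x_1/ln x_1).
π(692)/π(406) = 125/79 ≈ 1.5823;  PNT prediction ≈ 1.5655.

π(406) = 79 and π(692) = 125, so π(692)/π(406) ≈ 1.5823. The PNT-predicted ratio is (692/ln(692)) / (406/ln(406)) ≈ 1.5655. The two agree to within a few percent, as expected.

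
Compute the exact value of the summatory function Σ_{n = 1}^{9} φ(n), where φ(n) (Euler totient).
Σ_{n ≤ 9} φ(n) = 28

Compute φ(n) for each 1 ≤ n ≤ 9: φ(1) = 1, φ(2) = 1, φ(3) = 2, φ(4) = 2, φ(5) = 4, φ(6) = 2, φ(7) = 6, φ(8) = 4, φ(9) = 6. Summing all 9 values: 28. (Average order: Σ_{n ≤ x} φ(n) ~ (3/π²) x². For x = 9, (3/π²)·9² ≈ 24.62.)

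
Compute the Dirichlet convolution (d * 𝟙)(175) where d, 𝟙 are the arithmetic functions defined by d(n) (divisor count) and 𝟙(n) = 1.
(d * 𝟙)(175) = 18

Divisors of 175: [1, 5, 7, 25, 35, 175]. For each d | 175:
  d = 1: d(1) · 𝟙(175/1) = 1 · 1 = 1
  d = 5: d(5) · 𝟙(175/5) = 2 · 1 = 2
  d = 7: d(7) · 𝟙(175/7) = 2 · 1 = 2
  d = 25: d(25) · 𝟙(175/25) = 3 · 1 = 3
  d = 35: d(35) · 𝟙(175/35) = 4 · 1 = 4
  d = 175: d(175) · 𝟙(175/175) = 6 · 1 = 6
Summing: (d * 𝟙)(175) = 1 + 2 + 2 + 3 + 4 + 6 = 18.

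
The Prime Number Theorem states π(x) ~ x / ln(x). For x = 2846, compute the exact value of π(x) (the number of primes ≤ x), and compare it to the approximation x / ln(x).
π(2846) = 413;  x/ln(x) ≈ 357.82;  relative error ≈ 13.36%.

Directly count primes up to 2846: π(2846) = 413. The PNT approximation gives 2846/ln(2846) ≈ 2846/7.95367 ≈ 357.82. Relative error (π(x) − x/ln(x)) / π(x) ≈ 13.36%; the approximation is known to undercount slightly (Li(x) is a better estimate).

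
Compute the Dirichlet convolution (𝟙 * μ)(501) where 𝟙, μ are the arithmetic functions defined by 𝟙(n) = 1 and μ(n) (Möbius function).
(𝟙 * μ)(501) = 0

Divisors of 501: [1, 3, 167, 501]. For each d | 501:
  d = 1: 𝟙(1) · μ(501/1) = 1 · 1 = 1
  d = 3: 𝟙(3) · μ(501/3) = 1 · -1 = -1
  d = 167: 𝟙(167) · μ(501/167) = 1 · -1 = -1
  d = 501: 𝟙(501) · μ(501/501) = 1 · 1 = 1
Summing: (𝟙 * μ)(501) = 1 + -1 + -1 + 1 = 0.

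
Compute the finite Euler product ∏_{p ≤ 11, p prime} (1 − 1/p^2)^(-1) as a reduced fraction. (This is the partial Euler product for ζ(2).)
∏ = 29645/18432

The primes p ≤ 11 are [2, 3, 5, 7, 11]. For each prime, (1 − 1/p^2)^(-1) = p^2 / (p^2 − 1). The product is (1 − 1/2^2)^(-1), (1 − 1/3^2)^(-1), (1 − 1/5^2)^(-1), (1 − 1/7^2)^(-1), (1 − 1/11^2)^(-1) = ∏ p^2 / (p^2 − 1) = 29645/18432.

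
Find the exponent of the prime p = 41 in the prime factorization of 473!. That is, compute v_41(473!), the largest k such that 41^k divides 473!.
v_41(473!) = 11

Legendre's formula: v_p(n!) = Σ_{k ≥ 1} ⌊n / p^k⌋. For p = 41, n = 473, the terms are:
  ⌊473/41^1⌋ = ⌊473/41⌋ = 11
(the next term ⌊473/41^2⌋ = 0, terminating the sum). Summing: v_41(473!) = 11 = 11.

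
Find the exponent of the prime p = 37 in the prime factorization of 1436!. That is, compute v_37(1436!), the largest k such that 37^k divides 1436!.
v_37(1436!) = 39

Legendre's formula: v_p(n!) = Σ_{k ≥ 1} ⌊n / p^k⌋. For p = 37, n = 1436, the terms are:
  ⌊1436/37^1⌋ = ⌊1436/37⌋ = 38
  ⌊1436/37^2⌋ = ⌊1436/1369⌋ = 1
(the next term ⌊1436/37^3⌋ = 0, terminating the sum). Summing: v_37(1436!) = 38 + 1 = 39.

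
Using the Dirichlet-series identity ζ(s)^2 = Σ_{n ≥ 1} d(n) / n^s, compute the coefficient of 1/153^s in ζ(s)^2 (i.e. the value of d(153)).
d(153) = 6

ζ(s)^2 = (Σ 1/m^s)(Σ 1/k^s). The coefficient of 1/n^s in the product is the number of ordered pairs (m, k) with mk = n, which equals d(n). For n = 153, divisors are [1, 3, 9, 17, 51, 153], so d(153) = 6.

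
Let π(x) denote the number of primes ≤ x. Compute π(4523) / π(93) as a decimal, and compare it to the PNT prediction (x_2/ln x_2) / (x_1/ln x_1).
π(4523)/π(93) = 615/24 ≈ 25.6250;  PNT prediction ≈ 26.1901.

π(93) = 24 and π(4523) = 615, so π(4523)/π(93) ≈ 25.6250. The PNT-predicted ratio is (4523/ln(4523)) / (93/ln(93)) ≈ 26.1901. The two agree to within a few percent, as expected.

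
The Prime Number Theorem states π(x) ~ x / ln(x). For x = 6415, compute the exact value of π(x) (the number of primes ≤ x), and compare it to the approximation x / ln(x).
π(6415) = 834;  x/ln(x) ≈ 731.77;  relative error ≈ 12.26%.

Directly count primes up to 6415: π(6415) = 834. The PNT approximation gives 6415/ln(6415) ≈ 6415/8.76639 ≈ 731.77. Relative error (π(x) − x/ln(x)) / π(x) ≈ 12.26%; the approximation is known to undercount slightly (Li(x) is a better estimate).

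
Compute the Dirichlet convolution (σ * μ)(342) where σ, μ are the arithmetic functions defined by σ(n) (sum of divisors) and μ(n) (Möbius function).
(σ * μ)(342) = 342

Divisors of 342: [1, 2, 3, 6, 9, 18, 19, 38, 57, 114, 171, 342]. For each d | 342:
  d = 1: σ(1) · μ(342/1) = 1 · 0 = 0
  d = 2: σ(2) · μ(342/2) = 3 · 0 = 0
  d = 3: σ(3) · μ(342/3) = 4 · -1 = -4
  d = 6: σ(6) · μ(342/6) = 12 · 1 = 12
  d = 9: σ(9) · μ(342/9) = 13 · 1 = 13
  d = 18: σ(18) · μ(342/18) = 39 · -1 = -39
  d = 19: σ(19) · μ(342/19) = 20 · 0 = 0
  d = 38: σ(38) · μ(342/38) = 60 · 0 = 0
  d = 57: σ(57) · μ(342/57) = 80 · 1 = 80
  d = 114: σ(114) · μ(342/114) = 240 · -1 = -240
  d = 171: σ(171) · μ(342/171) = 260 · -1 = -260
  d = 342: σ(342) · μ(342/342) = 780 · 1 = 780
Summing: (σ * μ)(342) = 0 + 0 + -4 + 12 + 13 + -39 + 0 + 0 + 80 + -240 + -260 + 780 = 342.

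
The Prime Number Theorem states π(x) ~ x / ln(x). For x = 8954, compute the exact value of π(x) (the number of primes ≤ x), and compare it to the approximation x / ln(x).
π(8954) = 1113;  x/ln(x) ≈ 983.97;  relative error ≈ 11.59%.

Directly count primes up to 8954: π(8954) = 1113. The PNT approximation gives 8954/ln(8954) ≈ 8954/9.09986 ≈ 983.97. Relative error (π(x) − x/ln(x)) / π(x) ≈ 11.59%; the approximation is known to undercount slightly (Li(x) is a better estimate).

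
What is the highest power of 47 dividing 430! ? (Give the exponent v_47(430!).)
v_47(430!) = 9

Legendre's formula: v_p(n!) = Σ_{k ≥ 1} ⌊n / p^k⌋. For p = 47, n = 430, the terms are:
  ⌊430/47^1⌋ = ⌊430/47⌋ = 9
(the next term ⌊430/47^2⌋ = 0, terminating the sum). Summing: v_47(430!) = 9 = 9.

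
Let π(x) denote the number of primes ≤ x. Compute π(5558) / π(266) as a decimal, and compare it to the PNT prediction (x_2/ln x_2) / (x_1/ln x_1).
π(5558)/π(266) = 733/56 ≈ 13.0893;  PNT prediction ≈ 13.5296.

π(266) = 56 and π(5558) = 733, so π(5558)/π(266) ≈ 13.0893. The PNT-predicted ratio is (5558/ln(5558)) / (266/ln(266)) ≈ 13.5296. The two agree to within a few percent, as expected.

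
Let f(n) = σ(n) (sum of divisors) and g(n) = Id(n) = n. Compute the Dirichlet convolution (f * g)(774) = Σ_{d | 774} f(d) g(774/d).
(σ * Id)(774) = 14790

Divisors of 774: [1, 2, 3, 6, 9, 18, 43, 86, 129, 258, 387, 774]. For each d | 774:
  d = 1: σ(1) · Id(774/1) = 1 · 774 = 774
  d = 2: σ(2) · Id(774/2) = 3 · 387 = 1161
  d = 3: σ(3) · Id(774/3) = 4 · 258 = 1032
  d = 6: σ(6) · Id(774/6) = 12 · 129 = 1548
  d = 9: σ(9) · Id(774/9) = 13 · 86 = 1118
  d = 18: σ(18) · Id(774/18) = 39 · 43 = 1677
  d = 43: σ(43) · Id(774/43) = 44 · 18 = 792
  d = 86: σ(86) · Id(774/86) = 132 · 9 = 1188
  d = 129: σ(129) · Id(774/129) = 176 · 6 = 1056
  d = 258: σ(258) · Id(774/258) = 528 · 3 = 1584
  d = 387: σ(387) · Id(774/387) = 572 · 2 = 1144
  d = 774: σ(774) · Id(774/774) = 1716 · 1 = 1716
Summing: (σ * Id)(774) = 774 + 1161 + 1032 + 1548 + 1118 + 1677 + 792 + 1188 + 1056 + 1584 + 1144 + 1716 = 14790.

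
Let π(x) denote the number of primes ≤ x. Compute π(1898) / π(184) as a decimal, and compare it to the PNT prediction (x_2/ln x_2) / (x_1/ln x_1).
π(1898)/π(184) = 290/42 ≈ 6.9048;  PNT prediction ≈ 7.1263.

π(184) = 42 and π(1898) = 290, so π(1898)/π(184) ≈ 6.9048. The PNT-predicted ratio is (1898/ln(1898)) / (184/ln(184)) ≈ 7.1263. The two agree to within a few percent, as expected.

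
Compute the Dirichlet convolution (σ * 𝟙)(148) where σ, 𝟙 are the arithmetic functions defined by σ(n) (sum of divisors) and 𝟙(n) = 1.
(σ * 𝟙)(148) = 429

Divisors of 148: [1, 2, 4, 37, 74, 148]. For each d | 148:
  d = 1: σ(1) · 𝟙(148/1) = 1 · 1 = 1
  d = 2: σ(2) · 𝟙(148/2) = 3 · 1 = 3
  d = 4: σ(4) · 𝟙(148/4) = 7 · 1 = 7
  d = 37: σ(37) · 𝟙(148/37) = 38 · 1 = 38
  d = 74: σ(74) · 𝟙(148/74) = 114 · 1 = 114
  d = 148: σ(148) · 𝟙(148/148) = 266 · 1 = 266
Summing: (σ * 𝟙)(148) = 1 + 3 + 7 + 38 + 114 + 266 = 429.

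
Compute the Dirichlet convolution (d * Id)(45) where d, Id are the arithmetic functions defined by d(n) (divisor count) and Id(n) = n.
(d * Id)(45) = 126

Divisors of 45: [1, 3, 5, 9, 15, 45]. For each d | 45:
  d = 1: d(1) · Id(45/1) = 1 · 45 = 45
  d = 3: d(3) · Id(45/3) = 2 · 15 = 30
  d = 5: d(5) · Id(45/5) = 2 · 9 = 18
  d = 9: d(9) · Id(45/9) = 3 · 5 = 15
  d = 15: d(15) · Id(45/15) = 4 · 3 = 12
  d = 45: d(45) · Id(45/45) = 6 · 1 = 6
Summing: (d * Id)(45) = 45 + 30 + 18 + 15 + 12 + 6 = 126.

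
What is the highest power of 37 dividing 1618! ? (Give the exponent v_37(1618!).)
v_37(1618!) = 44

Legendre's formula: v_p(n!) = Σ_{k ≥ 1} ⌊n / p^k⌋. For p = 37, n = 1618, the terms are:
  ⌊1618/37^1⌋ = ⌊1618/37⌋ = 43
  ⌊1618/37^2⌋ = ⌊1618/1369⌋ = 1
(the next term ⌊1618/37^3⌋ = 0, terminating the sum). Summing: v_37(1618!) = 43 + 1 = 44.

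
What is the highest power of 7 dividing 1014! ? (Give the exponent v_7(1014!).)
v_7(1014!) = 166

Legendre's formula: v_p(n!) = Σ_{k ≥ 1} ⌊n / p^k⌋. For p = 7, n = 1014, the terms are:
  ⌊1014/7^1⌋ = ⌊1014/7⌋ = 144
  ⌊1014/7^2⌋ = ⌊1014/49⌋ = 20
  ⌊1014/7^3⌋ = ⌊1014/343⌋ = 2
(the next term ⌊1014/7^4⌋ = 0, terminating the sum). Summing: v_7(1014!) = 144 + 20 + 2 = 166.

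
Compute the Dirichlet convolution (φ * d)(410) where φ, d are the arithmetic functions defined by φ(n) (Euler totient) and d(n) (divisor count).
(φ * d)(410) = 756

Divisors of 410: [1, 2, 5, 10, 41, 82, 205, 410]. For each d | 410:
  d = 1: φ(1) · d(410/1) = 1 · 8 = 8
  d = 2: φ(2) · d(410/2) = 1 · 4 = 4
  d = 5: φ(5) · d(410/5) = 4 · 4 = 16
  d = 10: φ(10) · d(410/10) = 4 · 2 = 8
  d = 41: φ(41) · d(410/41) = 40 · 4 = 160
  d = 82: φ(82) · d(410/82) = 40 · 2 = 80
  d = 205: φ(205) · d(410/205) = 160 · 2 = 320
  d = 410: φ(410) · d(410/410) = 160 · 1 = 160
Summing: (φ * d)(410) = 8 + 4 + 16 + 8 + 160 + 80 + 320 + 160 = 756.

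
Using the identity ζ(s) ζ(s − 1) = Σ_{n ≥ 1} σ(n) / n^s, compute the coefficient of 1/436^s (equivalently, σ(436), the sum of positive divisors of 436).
σ(436) = 770

In the product (Σ m^0/m^s)(Σ k / k^s) = Σ (Σ_{d | n} d) / n^s, the coefficient of 1/n^s is σ(n) = Σ_{d | n} d. For n = 436, divisors are [1, 2, 4, 109, 218, 436]; summing: σ(436) = 770.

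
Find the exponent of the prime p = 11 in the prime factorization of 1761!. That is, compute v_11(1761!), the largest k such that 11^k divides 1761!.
v_11(1761!) = 175

Legendre's formula: v_p(n!) = Σ_{k ≥ 1} ⌊n / p^k⌋. For p = 11, n = 1761, the terms are:
  ⌊1761/11^1⌋ = ⌊1761/11⌋ = 160
  ⌊1761/11^2⌋ = ⌊1761/121⌋ = 14
  ⌊1761/11^3⌋ = ⌊1761/1331⌋ = 1
(the next term ⌊1761/11^4⌋ = 0, terminating the sum). Summing: v_11(1761!) = 160 + 14 + 1 = 175.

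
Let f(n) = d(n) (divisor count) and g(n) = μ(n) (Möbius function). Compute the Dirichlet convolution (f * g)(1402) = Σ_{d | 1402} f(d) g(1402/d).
(d * μ)(1402) = 1

Divisors of 1402: [1, 2, 701, 1402]. For each d | 1402:
  d = 1: d(1) · μ(1402/1) = 1 · 1 = 1
  d = 2: d(2) · μ(1402/2) = 2 · -1 = -2
  d = 701: d(701) · μ(1402/701) = 2 · -1 = -2
  d = 1402: d(1402) · μ(1402/1402) = 4 · 1 = 4
Summing: (d * μ)(1402) = 1 + -2 + -2 + 4 = 1.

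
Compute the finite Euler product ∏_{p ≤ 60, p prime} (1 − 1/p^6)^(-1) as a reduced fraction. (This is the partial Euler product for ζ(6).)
∏ = 4770739572296379656394863241102356173984421633090039451960419477648624277653925987495283/4689410829889825408368231882153932262030763270859585875623809572192922480840433054253056

The primes p ≤ 60 are [2, 3, 5, 7, 11, 13, 17, 19, 23, 29, 31, 37, 41, 43, 47, 53, 59]. For each prime, (1 − 1/p^6)^(-1) = p^6 / (p^6 − 1). The product is (1 − 1/2^6)^(-1), (1 − 1/3^6)^(-1), (1 − 1/5^6)^(-1), (1 − 1/7^6)^(-1), (1 − 1/11^6)^(-1), (1 − 1/13^6)^(-1), (1 − 1/17^6)^(-1), (1 − 1/19^6)^(-1), (1 − 1/23^6)^(-1), (1 − 1/29^6)^(-1), (1 − 1/31^6)^(-1), (1 − 1/37^6)^(-1), (1 − 1/41^6)^(-1), (1 − 1/43^6)^(-1), (1 − 1/47^6)^(-1), (1 − 1/53^6)^(-1), (1 − 1/59^6)^(-1) = ∏ p^6 / (p^6 − 1) = 4770739572296379656394863241102356173984421633090039451960419477648624277653925987495283/4689410829889825408368231882153932262030763270859585875623809572192922480840433054253056.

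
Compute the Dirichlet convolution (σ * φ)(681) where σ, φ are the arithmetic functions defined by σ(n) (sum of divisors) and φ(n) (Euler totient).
(σ * φ)(681) = 2724

Divisors of 681: [1, 3, 227, 681]. For each d | 681:
  d = 1: σ(1) · φ(681/1) = 1 · 452 = 452
  d = 3: σ(3) · φ(681/3) = 4 · 226 = 904
  d = 227: σ(227) · φ(681/227) = 228 · 2 = 456
  d = 681: σ(681) · φ(681/681) = 912 · 1 = 912
Summing: (σ * φ)(681) = 452 + 904 + 456 + 912 = 2724.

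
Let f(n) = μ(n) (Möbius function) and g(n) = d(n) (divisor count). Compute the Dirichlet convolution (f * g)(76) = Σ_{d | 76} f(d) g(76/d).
(μ * d)(76) = 1

Divisors of 76: [1, 2, 4, 19, 38, 76]. For each d | 76:
  d = 1: μ(1) · d(76/1) = 1 · 6 = 6
  d = 2: μ(2) · d(76/2) = -1 · 4 = -4
  d = 4: μ(4) · d(76/4) = 0 · 2 = 0
  d = 19: μ(19) · d(76/19) = -1 · 3 = -3
  d = 38: μ(38) · d(76/38) = 1 · 2 = 2
  d = 76: μ(76) · d(76/76) = 0 · 1 = 0
Summing: (μ * d)(76) = 6 + -4 + 0 + -3 + 2 + 0 = 1.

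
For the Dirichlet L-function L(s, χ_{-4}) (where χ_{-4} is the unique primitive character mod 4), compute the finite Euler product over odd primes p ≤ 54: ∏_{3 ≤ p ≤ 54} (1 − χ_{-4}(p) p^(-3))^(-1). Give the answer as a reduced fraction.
∏ = 825131832927904152751703886265311831503045/851571808026684219819301170519057245405184

The odd primes p ≤ 54 are [3, 5, 7, 11, 13, 17, 19, 23, 29, 31, 37, 41, 43, 47, 53]. For each, χ(p) = 1 if p ≡ 1 mod 4, χ(p) = −1 if p ≡ 3 mod 4. Taking (1 − χ(p)/p^3)^(-1) = p^3/(p^3 − χ(p)): (1 − (-1)/3^3)^(-1) · (1 − (1)/5^3)^(-1) · (1 − (-1)/7^3)^(-1) · (1 − (-1)/11^3)^(-1) · (1 − (1)/13^3)^(-1) · (1 − (1)/17^3)^(-1) · (1 − (-1)/19^3)^(-1) · (1 − (-1)/23^3)^(-1) · (1 − (1)/29^3)^(-1) · (1 − (-1)/31^3)^(-1) · (1 − (1)/37^3)^(-1) · (1 − (1)/41^3)^(-1) · (1 − (-1)/43^3)^(-1) · (1 − (-1)/47^3)^(-1) · (1 − (1)/53^3)^(-1) = 825131832927904152751703886265311831503045/851571808026684219819301170519057245405184.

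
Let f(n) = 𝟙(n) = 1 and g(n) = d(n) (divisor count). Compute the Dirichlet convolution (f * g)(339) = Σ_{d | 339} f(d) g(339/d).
(𝟙 * d)(339) = 9

Divisors of 339: [1, 3, 113, 339]. For each d | 339:
  d = 1: 𝟙(1) · d(339/1) = 1 · 4 = 4
  d = 3: 𝟙(3) · d(339/3) = 1 · 2 = 2
  d = 113: 𝟙(113) · d(339/113) = 1 · 2 = 2
  d = 339: 𝟙(339) · d(339/339) = 1 · 1 = 1
Summing: (𝟙 * d)(339) = 4 + 2 + 2 + 1 = 9.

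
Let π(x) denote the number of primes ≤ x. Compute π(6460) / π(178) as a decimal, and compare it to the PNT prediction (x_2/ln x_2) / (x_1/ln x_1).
π(6460)/π(178) = 838/40 ≈ 20.9500;  PNT prediction ≈ 21.4351.

π(178) = 40 and π(6460) = 838, so π(6460)/π(178) ≈ 20.9500. The PNT-predicted ratio is (6460/ln(6460)) / (178/ln(178)) ≈ 21.4351. The two agree to within a few percent, as expected.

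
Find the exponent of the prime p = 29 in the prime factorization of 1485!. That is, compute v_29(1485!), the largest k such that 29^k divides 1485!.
v_29(1485!) = 52

Legendre's formula: v_p(n!) = Σ_{k ≥ 1} ⌊n / p^k⌋. For p = 29, n = 1485, the terms are:
  ⌊1485/29^1⌋ = ⌊1485/29⌋ = 51
  ⌊1485/29^2⌋ = ⌊1485/841⌋ = 1
(the next term ⌊1485/29^3⌋ = 0, terminating the sum). Summing: v_29(1485!) = 51 + 1 = 52.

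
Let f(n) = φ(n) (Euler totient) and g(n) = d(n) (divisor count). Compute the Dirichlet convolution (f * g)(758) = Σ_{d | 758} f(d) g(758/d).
(φ * d)(758) = 1140

Divisors of 758: [1, 2, 379, 758]. For each d | 758:
  d = 1: φ(1) · d(758/1) = 1 · 4 = 4
  d = 2: φ(2) · d(758/2) = 1 · 2 = 2
  d = 379: φ(379) · d(758/379) = 378 · 2 = 756
  d = 758: φ(758) · d(758/758) = 378 · 1 = 378
Summing: (φ * d)(758) = 4 + 2 + 756 + 378 = 1140.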